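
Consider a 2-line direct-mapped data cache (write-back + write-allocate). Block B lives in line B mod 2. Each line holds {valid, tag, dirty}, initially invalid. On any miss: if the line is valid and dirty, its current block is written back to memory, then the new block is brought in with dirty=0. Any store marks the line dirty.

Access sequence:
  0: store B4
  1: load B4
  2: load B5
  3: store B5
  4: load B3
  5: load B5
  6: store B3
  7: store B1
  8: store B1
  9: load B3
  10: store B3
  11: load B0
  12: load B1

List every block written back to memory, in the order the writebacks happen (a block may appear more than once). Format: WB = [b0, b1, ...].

  0 | W B4 → L0 miss [D]
  1 | R B4 → L0 hit [D]
  2 | R B5 → L1 miss [-]
  3 | W B5 → L1 hit [D]
  4 | R B3 → L1 miss wb→B5 [-]
  5 | R B5 → L1 miss [-]
  6 | W B3 → L1 miss [D]
  7 | W B1 → L1 miss wb→B3 [D]
  8 | W B1 → L1 hit [D]
  9 | R B3 → L1 miss wb→B1 [-]
  10 | W B3 → L1 hit [D]
  11 | R B0 → L0 miss wb→B4 [-]
  12 | R B1 → L1 miss wb→B3 [-]

WB = [5, 3, 1, 4, 3]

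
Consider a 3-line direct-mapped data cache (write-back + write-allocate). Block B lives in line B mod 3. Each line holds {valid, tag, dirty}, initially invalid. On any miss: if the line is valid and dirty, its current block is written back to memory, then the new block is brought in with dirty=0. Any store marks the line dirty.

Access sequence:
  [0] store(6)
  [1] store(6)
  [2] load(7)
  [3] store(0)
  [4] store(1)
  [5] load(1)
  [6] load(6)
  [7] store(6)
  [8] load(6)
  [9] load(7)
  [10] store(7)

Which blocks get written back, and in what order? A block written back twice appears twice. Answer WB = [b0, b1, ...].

  0 | W B6 → L0 miss [D]
  1 | W B6 → L0 hit [D]
  2 | R B7 → L1 miss [-]
  3 | W B0 → L0 miss wb→B6 [D]
  4 | W B1 → L1 miss [D]
  5 | R B1 → L1 hit [D]
  6 | R B6 → L0 miss wb→B0 [-]
  7 | W B6 → L0 hit [D]
  8 | R B6 → L0 hit [D]
  9 | R B7 → L1 miss wb→B1 [-]
  10 | W B7 → L1 hit [D]

WB = [6, 0, 1]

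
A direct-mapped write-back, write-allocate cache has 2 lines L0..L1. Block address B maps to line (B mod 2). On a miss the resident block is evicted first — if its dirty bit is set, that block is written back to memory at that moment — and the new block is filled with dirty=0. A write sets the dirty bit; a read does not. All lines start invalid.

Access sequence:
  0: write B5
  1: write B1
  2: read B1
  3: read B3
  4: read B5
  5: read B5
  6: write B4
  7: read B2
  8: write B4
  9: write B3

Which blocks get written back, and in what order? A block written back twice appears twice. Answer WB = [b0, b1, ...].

0: W B5 -> L1 miss  d=D]
1: W B1 -> L1 miss wb->B5  d=D]
2: R B1 -> L1 hit  d=D]
3: R B3 -> L1 miss wb->B1  d=-]
4: R B5 -> L1 miss  d=-]
5: R B5 -> L1 hit  d=-]
6: W B4 -> L0 miss  d=D]
7: R B2 -> L0 miss wb->B4  d=-]
8: W B4 -> L0 miss  d=D]
9: W B3 -> L1 miss  d=D]

WB = [5, 1, 4]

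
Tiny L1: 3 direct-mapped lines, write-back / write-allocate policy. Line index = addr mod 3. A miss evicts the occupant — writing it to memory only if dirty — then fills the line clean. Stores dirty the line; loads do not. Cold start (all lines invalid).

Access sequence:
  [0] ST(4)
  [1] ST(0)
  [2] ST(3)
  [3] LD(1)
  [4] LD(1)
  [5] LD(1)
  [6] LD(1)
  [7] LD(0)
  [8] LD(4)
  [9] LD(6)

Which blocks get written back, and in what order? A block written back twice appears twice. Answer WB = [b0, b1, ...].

  0 | W B4 → L1 miss [D]
  1 | W B0 → L0 miss [D]
  2 | W B3 → L0 miss wb→B0 [D]
  3 | R B1 → L1 miss wb→B4 [-]
  4 | R B1 → L1 hit [-]
  5 | R B1 → L1 hit [-]
  6 | R B1 → L1 hit [-]
  7 | R B0 → L0 miss wb→B3 [-]
  8 | R B4 → L1 miss [-]
  9 | R B6 → L0 miss [-]

WB = [0, 4, 3]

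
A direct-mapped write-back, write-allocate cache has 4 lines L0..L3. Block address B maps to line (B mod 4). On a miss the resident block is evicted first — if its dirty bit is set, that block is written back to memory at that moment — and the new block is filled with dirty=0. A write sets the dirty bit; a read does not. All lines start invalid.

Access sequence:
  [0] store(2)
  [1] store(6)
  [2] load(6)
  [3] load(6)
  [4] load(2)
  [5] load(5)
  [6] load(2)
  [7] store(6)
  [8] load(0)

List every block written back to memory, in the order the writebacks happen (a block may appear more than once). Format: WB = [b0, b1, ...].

WB = [2, 6]

  0 | W B2 → L2 miss [D]
  1 | W B6 → L2 miss wb→B2 [D]
  2 | R B6 → L2 hit [D]
  3 | R B6 → L2 hit [D]
  4 | R B2 → L2 miss wb→B6 [-]
  5 | R B5 → L1 miss [-]
  6 | R B2 → L2 hit [-]
  7 | W B6 → L2 miss [D]
  8 | R B0 → L0 miss [-]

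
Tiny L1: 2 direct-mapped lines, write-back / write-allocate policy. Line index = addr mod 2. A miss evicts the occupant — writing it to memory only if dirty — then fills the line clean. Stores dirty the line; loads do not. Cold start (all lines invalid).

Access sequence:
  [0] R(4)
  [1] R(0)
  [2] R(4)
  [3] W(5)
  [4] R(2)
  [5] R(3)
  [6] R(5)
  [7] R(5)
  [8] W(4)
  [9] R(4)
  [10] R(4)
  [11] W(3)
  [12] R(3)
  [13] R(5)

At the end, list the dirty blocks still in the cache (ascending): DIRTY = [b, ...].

DIRTY = [4]

0: R B4 -> L0 miss  d=-]
1: R B0 -> L0 miss  d=-]
2: R B4 -> L0 miss  d=-]
3: W B5 -> L1 miss  d=D]
4: R B2 -> L0 miss  d=-]
5: R B3 -> L1 miss wb->B5  d=-]
6: R B5 -> L1 miss  d=-]
7: R B5 -> L1 hit  d=-]
8: W B4 -> L0 miss  d=D]
9: R B4 -> L0 hit  d=D]
10: R B4 -> L0 hit  d=D]
11: W B3 -> L1 miss  d=D]
12: R B3 -> L1 hit  d=D]
13: R B5 -> L1 miss wb->B3  d=-]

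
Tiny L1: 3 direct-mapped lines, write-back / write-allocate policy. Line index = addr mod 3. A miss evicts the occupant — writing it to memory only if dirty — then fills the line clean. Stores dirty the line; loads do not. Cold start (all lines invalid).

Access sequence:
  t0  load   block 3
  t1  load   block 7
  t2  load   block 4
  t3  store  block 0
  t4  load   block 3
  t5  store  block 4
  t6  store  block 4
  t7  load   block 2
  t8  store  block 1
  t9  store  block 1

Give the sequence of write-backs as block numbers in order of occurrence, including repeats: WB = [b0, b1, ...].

  0 | R B3 → L0 miss [-]
  1 | R B7 → L1 miss [-]
  2 | R B4 → L1 miss [-]
  3 | W B0 → L0 miss [D]
  4 | R B3 → L0 miss wb→B0 [-]
  5 | W B4 → L1 hit [D]
  6 | W B4 → L1 hit [D]
  7 | R B2 → L2 miss [-]
  8 | W B1 → L1 miss wb→B4 [D]
  9 | W B1 → L1 hit [D]

WB = [0, 4]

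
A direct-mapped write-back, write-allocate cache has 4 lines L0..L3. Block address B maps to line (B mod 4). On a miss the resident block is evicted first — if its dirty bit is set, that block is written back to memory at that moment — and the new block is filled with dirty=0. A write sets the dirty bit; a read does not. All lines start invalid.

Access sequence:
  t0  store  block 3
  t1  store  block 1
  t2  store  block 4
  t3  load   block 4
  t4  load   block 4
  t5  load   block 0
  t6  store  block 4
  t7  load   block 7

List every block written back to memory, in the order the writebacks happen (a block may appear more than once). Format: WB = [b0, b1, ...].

0: W B3 → L3 miss [D]
1: W B1 → L1 miss [D]
2: W B4 → L0 miss [D]
3: R B4 → L0 hit [D]
4: R B4 → L0 hit [D]
5: R B0 → L0 miss wb→B4 [-]
6: W B4 → L0 miss [D]
7: R B7 → L3 miss wb→B3 [-]

WB = [4, 3]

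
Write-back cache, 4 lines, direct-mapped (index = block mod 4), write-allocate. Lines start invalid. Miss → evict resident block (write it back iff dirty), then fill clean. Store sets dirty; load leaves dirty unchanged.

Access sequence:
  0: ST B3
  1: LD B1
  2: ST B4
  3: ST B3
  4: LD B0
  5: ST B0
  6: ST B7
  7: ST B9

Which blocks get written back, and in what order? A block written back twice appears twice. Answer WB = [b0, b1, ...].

WB = [4, 3]

0: W B3 -> L3 miss  d=D]
1: R B1 -> L1 miss  d=-]
2: W B4 -> L0 miss  d=D]
3: W B3 -> L3 hit  d=D]
4: R B0 -> L0 miss wb->B4  d=-]
5: W B0 -> L0 hit  d=D]
6: W B7 -> L3 miss wb->B3  d=D]
7: W B9 -> L1 miss  d=D]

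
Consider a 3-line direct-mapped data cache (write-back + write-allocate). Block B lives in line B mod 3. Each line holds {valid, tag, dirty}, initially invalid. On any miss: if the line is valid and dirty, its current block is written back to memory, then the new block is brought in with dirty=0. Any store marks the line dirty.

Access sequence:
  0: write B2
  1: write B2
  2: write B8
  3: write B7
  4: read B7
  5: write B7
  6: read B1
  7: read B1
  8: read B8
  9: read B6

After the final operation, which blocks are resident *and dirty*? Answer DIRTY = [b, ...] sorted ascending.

  0 | W B2 → L2 miss [D]
  1 | W B2 → L2 hit [D]
  2 | W B8 → L2 miss wb→B2 [D]
  3 | W B7 → L1 miss [D]
  4 | R B7 → L1 hit [D]
  5 | W B7 → L1 hit [D]
  6 | R B1 → L1 miss wb→B7 [-]
  7 | R B1 → L1 hit [-]
  8 | R B8 → L2 hit [D]
  9 | R B6 → L0 miss [-]

DIRTY = [8]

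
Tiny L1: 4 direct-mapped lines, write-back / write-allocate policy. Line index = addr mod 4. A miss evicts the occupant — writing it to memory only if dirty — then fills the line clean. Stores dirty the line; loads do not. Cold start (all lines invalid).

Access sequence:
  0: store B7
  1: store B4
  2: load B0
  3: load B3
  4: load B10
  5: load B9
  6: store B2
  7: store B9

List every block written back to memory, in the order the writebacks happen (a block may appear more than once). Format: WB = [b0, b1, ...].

WB = [4, 7]

  0 | W B7 → L3 miss [D]
  1 | W B4 → L0 miss [D]
  2 | R B0 → L0 miss wb→B4 [-]
  3 | R B3 → L3 miss wb→B7 [-]
  4 | R B10 → L2 miss [-]
  5 | R B9 → L1 miss [-]
  6 | W B2 → L2 miss [D]
  7 | W B9 → L1 hit [D]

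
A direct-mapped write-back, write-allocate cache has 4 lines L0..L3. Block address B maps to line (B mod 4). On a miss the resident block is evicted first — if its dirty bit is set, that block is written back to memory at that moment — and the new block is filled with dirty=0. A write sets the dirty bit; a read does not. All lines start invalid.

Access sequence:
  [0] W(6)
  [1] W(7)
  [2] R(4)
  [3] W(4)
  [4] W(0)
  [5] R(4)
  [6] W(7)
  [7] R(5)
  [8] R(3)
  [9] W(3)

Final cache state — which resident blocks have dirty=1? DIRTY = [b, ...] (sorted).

DIRTY = [3, 6]

0: W B6 -> L2 miss  d=D]
1: W B7 -> L3 miss  d=D]
2: R B4 -> L0 miss  d=-]
3: W B4 -> L0 hit  d=D]
4: W B0 -> L0 miss wb->B4  d=D]
5: R B4 -> L0 miss wb->B0  d=-]
6: W B7 -> L3 hit  d=D]
7: R B5 -> L1 miss  d=-]
8: R B3 -> L3 miss wb->B7  d=-]
9: W B3 -> L3 hit  d=D]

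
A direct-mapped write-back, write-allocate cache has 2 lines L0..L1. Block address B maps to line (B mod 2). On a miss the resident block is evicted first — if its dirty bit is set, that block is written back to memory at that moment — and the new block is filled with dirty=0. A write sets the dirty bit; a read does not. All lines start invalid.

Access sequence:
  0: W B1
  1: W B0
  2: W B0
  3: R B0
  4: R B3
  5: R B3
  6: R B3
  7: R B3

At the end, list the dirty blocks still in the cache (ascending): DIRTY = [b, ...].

0: W B1 -> L1 miss  d=D]
1: W B0 -> L0 miss  d=D]
2: W B0 -> L0 hit  d=D]
3: R B0 -> L0 hit  d=D]
4: R B3 -> L1 miss wb->B1  d=-]
5: R B3 -> L1 hit  d=-]
6: R B3 -> L1 hit  d=-]
7: R B3 -> L1 hit  d=-]

DIRTY = [0]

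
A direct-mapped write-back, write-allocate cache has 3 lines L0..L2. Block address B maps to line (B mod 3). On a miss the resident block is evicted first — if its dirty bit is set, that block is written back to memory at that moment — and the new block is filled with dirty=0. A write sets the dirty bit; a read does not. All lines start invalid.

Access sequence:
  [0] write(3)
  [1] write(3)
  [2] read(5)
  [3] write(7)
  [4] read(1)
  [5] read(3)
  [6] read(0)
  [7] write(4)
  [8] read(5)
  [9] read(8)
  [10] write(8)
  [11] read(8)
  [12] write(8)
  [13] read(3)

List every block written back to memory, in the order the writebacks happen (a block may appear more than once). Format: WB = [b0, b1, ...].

WB = [7, 3]

0: W B3 -> L0 miss  d=D]
1: W B3 -> L0 hit  d=D]
2: R B5 -> L2 miss  d=-]
3: W B7 -> L1 miss  d=D]
4: R B1 -> L1 miss wb->B7  d=-]
5: R B3 -> L0 hit  d=D]
6: R B0 -> L0 miss wb->B3  d=-]
7: W B4 -> L1 miss  d=D]
8: R B5 -> L2 hit  d=-]
9: R B8 -> L2 miss  d=-]
10: W B8 -> L2 hit  d=D]
11: R B8 -> L2 hit  d=D]
12: W B8 -> L2 hit  d=D]
13: R B3 -> L0 miss  d=-]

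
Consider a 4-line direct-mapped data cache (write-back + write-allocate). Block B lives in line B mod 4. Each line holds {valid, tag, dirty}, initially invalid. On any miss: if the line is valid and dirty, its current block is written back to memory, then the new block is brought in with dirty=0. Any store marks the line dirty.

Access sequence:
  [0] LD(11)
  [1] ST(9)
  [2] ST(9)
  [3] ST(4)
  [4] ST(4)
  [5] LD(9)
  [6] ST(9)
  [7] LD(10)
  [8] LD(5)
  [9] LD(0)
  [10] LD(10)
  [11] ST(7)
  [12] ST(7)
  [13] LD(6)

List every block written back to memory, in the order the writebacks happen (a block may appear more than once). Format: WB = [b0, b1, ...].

WB = [9, 4]

  0 | R B11 → L3 miss [-]
  1 | W B9 → L1 miss [D]
  2 | W B9 → L1 hit [D]
  3 | W B4 → L0 miss [D]
  4 | W B4 → L0 hit [D]
  5 | R B9 → L1 hit [D]
  6 | W B9 → L1 hit [D]
  7 | R B10 → L2 miss [-]
  8 | R B5 → L1 miss wb→B9 [-]
  9 | R B0 → L0 miss wb→B4 [-]
  10 | R B10 → L2 hit [-]
  11 | W B7 → L3 miss [D]
  12 | W B7 → L3 hit [D]
  13 | R B6 → L2 miss [-]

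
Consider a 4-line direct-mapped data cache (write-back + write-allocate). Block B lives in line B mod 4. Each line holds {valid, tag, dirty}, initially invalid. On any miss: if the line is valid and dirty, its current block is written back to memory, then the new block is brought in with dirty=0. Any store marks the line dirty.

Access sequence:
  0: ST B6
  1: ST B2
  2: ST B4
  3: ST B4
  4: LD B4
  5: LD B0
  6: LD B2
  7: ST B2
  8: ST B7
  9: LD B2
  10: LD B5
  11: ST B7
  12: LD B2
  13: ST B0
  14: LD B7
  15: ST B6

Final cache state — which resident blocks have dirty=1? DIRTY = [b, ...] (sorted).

DIRTY = [0, 6, 7]

  0 | W B6 → L2 miss [D]
  1 | W B2 → L2 miss wb→B6 [D]
  2 | W B4 → L0 miss [D]
  3 | W B4 → L0 hit [D]
  4 | R B4 → L0 hit [D]
  5 | R B0 → L0 miss wb→B4 [-]
  6 | R B2 → L2 hit [D]
  7 | W B2 → L2 hit [D]
  8 | W B7 → L3 miss [D]
  9 | R B2 → L2 hit [D]
  10 | R B5 → L1 miss [-]
  11 | W B7 → L3 hit [D]
  12 | R B2 → L2 hit [D]
  13 | W B0 → L0 hit [D]
  14 | R B7 → L3 hit [D]
  15 | W B6 → L2 miss wb→B2 [D]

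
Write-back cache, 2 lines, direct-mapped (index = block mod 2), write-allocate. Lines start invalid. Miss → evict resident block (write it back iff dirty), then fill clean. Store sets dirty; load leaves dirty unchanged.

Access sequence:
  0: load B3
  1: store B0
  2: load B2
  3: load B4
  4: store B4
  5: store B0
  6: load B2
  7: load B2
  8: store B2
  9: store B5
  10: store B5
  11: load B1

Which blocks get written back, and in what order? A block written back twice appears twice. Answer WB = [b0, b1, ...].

0: R B3 → L1 miss [-]
1: W B0 → L0 miss [D]
2: R B2 → L0 miss wb→B0 [-]
3: R B4 → L0 miss [-]
4: W B4 → L0 hit [D]
5: W B0 → L0 miss wb→B4 [D]
6: R B2 → L0 miss wb→B0 [-]
7: R B2 → L0 hit [-]
8: W B2 → L0 hit [D]
9: W B5 → L1 miss [D]
10: W B5 → L1 hit [D]
11: R B1 → L1 miss wb→B5 [-]

WB = [0, 4, 0, 5]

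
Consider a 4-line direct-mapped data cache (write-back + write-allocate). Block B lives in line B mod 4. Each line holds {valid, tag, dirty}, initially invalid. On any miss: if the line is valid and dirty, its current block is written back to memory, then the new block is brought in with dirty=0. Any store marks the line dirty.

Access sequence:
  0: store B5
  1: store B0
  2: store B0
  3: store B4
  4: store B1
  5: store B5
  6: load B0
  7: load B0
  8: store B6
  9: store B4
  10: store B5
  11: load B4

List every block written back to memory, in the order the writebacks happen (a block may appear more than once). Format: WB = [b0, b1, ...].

WB = [0, 5, 1, 4]

  0 | W B5 → L1 miss [D]
  1 | W B0 → L0 miss [D]
  2 | W B0 → L0 hit [D]
  3 | W B4 → L0 miss wb→B0 [D]
  4 | W B1 → L1 miss wb→B5 [D]
  5 | W B5 → L1 miss wb→B1 [D]
  6 | R B0 → L0 miss wb→B4 [-]
  7 | R B0 → L0 hit [-]
  8 | W B6 → L2 miss [D]
  9 | W B4 → L0 miss [D]
  10 | W B5 → L1 hit [D]
  11 | R B4 → L0 hit [D]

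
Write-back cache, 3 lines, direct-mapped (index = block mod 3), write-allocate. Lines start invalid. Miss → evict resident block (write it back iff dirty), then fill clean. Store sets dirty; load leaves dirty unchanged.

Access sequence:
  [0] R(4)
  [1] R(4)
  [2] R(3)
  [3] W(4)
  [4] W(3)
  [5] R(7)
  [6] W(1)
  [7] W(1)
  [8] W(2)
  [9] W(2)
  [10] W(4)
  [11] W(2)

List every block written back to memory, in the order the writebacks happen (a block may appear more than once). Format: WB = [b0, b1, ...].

WB = [4, 1]

0: R B4 -> L1 miss  d=-]
1: R B4 -> L1 hit  d=-]
2: R B3 -> L0 miss  d=-]
3: W B4 -> L1 hit  d=D]
4: W B3 -> L0 hit  d=D]
5: R B7 -> L1 miss wb->B4  d=-]
6: W B1 -> L1 miss  d=D]
7: W B1 -> L1 hit  d=D]
8: W B2 -> L2 miss  d=D]
9: W B2 -> L2 hit  d=D]
10: W B4 -> L1 miss wb->B1  d=D]
11: W B2 -> L2 hit  d=D]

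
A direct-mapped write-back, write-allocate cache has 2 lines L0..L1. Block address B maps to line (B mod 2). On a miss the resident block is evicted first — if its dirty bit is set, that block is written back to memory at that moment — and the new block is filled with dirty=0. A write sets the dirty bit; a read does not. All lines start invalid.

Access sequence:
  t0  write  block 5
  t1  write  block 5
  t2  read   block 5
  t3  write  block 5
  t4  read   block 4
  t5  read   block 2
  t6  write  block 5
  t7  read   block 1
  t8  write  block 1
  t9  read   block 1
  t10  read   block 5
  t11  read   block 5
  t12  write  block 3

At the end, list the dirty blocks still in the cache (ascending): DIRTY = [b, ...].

0: W B5 → L1 miss [D]
1: W B5 → L1 hit [D]
2: R B5 → L1 hit [D]
3: W B5 → L1 hit [D]
4: R B4 → L0 miss [-]
5: R B2 → L0 miss [-]
6: W B5 → L1 hit [D]
7: R B1 → L1 miss wb→B5 [-]
8: W B1 → L1 hit [D]
9: R B1 → L1 hit [D]
10: R B5 → L1 miss wb→B1 [-]
11: R B5 → L1 hit [-]
12: W B3 → L1 miss [D]

DIRTY = [3]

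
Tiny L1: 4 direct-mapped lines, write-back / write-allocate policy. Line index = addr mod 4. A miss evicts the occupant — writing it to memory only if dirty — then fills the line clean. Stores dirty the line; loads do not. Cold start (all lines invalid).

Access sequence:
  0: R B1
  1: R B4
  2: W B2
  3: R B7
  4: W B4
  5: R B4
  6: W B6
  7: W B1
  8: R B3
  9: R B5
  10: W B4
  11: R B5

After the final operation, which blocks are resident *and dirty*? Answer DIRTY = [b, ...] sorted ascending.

DIRTY = [4, 6]

0: R B1 -> L1 miss  d=-]
1: R B4 -> L0 miss  d=-]
2: W B2 -> L2 miss  d=D]
3: R B7 -> L3 miss  d=-]
4: W B4 -> L0 hit  d=D]
5: R B4 -> L0 hit  d=D]
6: W B6 -> L2 miss wb->B2  d=D]
7: W B1 -> L1 hit  d=D]
8: R B3 -> L3 miss  d=-]
9: R B5 -> L1 miss wb->B1  d=-]
10: W B4 -> L0 hit  d=D]
11: R B5 -> L1 hit  d=-]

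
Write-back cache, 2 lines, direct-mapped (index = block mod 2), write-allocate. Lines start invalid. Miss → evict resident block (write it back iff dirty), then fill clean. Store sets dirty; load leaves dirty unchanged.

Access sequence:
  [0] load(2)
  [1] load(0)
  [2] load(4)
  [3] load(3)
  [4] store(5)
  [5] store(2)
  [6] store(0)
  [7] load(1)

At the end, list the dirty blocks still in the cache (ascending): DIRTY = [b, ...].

DIRTY = [0]

0: R B2 → L0 miss [-]
1: R B0 → L0 miss [-]
2: R B4 → L0 miss [-]
3: R B3 → L1 miss [-]
4: W B5 → L1 miss [D]
5: W B2 → L0 miss [D]
6: W B0 → L0 miss wb→B2 [D]
7: R B1 → L1 miss wb→B5 [-]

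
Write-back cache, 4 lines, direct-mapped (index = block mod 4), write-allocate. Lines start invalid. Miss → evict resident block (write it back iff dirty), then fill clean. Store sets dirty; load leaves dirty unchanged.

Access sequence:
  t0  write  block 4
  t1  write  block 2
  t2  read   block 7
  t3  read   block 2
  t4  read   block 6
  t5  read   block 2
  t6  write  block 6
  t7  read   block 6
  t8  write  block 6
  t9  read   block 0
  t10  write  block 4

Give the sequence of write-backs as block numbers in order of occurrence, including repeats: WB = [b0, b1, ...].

  0 | W B4 → L0 miss [D]
  1 | W B2 → L2 miss [D]
  2 | R B7 → L3 miss [-]
  3 | R B2 → L2 hit [D]
  4 | R B6 → L2 miss wb→B2 [-]
  5 | R B2 → L2 miss [-]
  6 | W B6 → L2 miss [D]
  7 | R B6 → L2 hit [D]
  8 | W B6 → L2 hit [D]
  9 | R B0 → L0 miss wb→B4 [-]
  10 | W B4 → L0 miss [D]

WB = [2, 4]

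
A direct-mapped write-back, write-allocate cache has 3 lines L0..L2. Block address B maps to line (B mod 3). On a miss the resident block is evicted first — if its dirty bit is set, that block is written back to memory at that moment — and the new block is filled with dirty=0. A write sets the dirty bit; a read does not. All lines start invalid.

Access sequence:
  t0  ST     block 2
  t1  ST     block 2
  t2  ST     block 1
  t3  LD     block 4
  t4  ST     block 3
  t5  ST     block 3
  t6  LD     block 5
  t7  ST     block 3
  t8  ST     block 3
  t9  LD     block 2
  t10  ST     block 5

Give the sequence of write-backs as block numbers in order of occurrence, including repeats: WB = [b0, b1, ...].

0: W B2 → L2 miss [D]
1: W B2 → L2 hit [D]
2: W B1 → L1 miss [D]
3: R B4 → L1 miss wb→B1 [-]
4: W B3 → L0 miss [D]
5: W B3 → L0 hit [D]
6: R B5 → L2 miss wb→B2 [-]
7: W B3 → L0 hit [D]
8: W B3 → L0 hit [D]
9: R B2 → L2 miss [-]
10: W B5 → L2 miss [D]

WB = [1, 2]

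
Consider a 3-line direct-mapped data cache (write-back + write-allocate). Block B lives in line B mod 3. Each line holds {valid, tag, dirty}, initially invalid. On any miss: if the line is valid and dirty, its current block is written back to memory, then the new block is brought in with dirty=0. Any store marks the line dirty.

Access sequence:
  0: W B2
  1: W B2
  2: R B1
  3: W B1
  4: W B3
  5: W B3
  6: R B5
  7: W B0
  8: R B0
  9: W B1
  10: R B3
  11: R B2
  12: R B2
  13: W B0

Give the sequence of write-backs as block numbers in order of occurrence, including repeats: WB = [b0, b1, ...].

  0 | W B2 → L2 miss [D]
  1 | W B2 → L2 hit [D]
  2 | R B1 → L1 miss [-]
  3 | W B1 → L1 hit [D]
  4 | W B3 → L0 miss [D]
  5 | W B3 → L0 hit [D]
  6 | R B5 → L2 miss wb→B2 [-]
  7 | W B0 → L0 miss wb→B3 [D]
  8 | R B0 → L0 hit [D]
  9 | W B1 → L1 hit [D]
  10 | R B3 → L0 miss wb→B0 [-]
  11 | R B2 → L2 miss [-]
  12 | R B2 → L2 hit [-]
  13 | W B0 → L0 miss [D]

WB = [2, 3, 0]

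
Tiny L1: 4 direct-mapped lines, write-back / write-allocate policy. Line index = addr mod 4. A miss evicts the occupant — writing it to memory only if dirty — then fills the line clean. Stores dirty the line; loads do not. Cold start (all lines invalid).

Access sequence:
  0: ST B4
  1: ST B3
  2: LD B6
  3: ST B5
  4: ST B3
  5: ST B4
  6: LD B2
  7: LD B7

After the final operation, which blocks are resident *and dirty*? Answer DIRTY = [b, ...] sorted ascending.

0: W B4 → L0 miss [D]
1: W B3 → L3 miss [D]
2: R B6 → L2 miss [-]
3: W B5 → L1 miss [D]
4: W B3 → L3 hit [D]
5: W B4 → L0 hit [D]
6: R B2 → L2 miss [-]
7: R B7 → L3 miss wb→B3 [-]

DIRTY = [4, 5]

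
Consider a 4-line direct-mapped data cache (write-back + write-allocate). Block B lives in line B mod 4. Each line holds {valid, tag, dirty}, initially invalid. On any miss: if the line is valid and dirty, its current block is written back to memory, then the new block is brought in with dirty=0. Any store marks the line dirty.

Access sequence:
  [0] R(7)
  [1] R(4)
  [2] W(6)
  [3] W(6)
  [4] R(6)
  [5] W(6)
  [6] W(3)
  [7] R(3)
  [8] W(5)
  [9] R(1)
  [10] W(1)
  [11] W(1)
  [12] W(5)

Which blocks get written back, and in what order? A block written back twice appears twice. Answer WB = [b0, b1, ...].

WB = [5, 1]

  0 | R B7 → L3 miss [-]
  1 | R B4 → L0 miss [-]
  2 | W B6 → L2 miss [D]
  3 | W B6 → L2 hit [D]
  4 | R B6 → L2 hit [D]
  5 | W B6 → L2 hit [D]
  6 | W B3 → L3 miss [D]
  7 | R B3 → L3 hit [D]
  8 | W B5 → L1 miss [D]
  9 | R B1 → L1 miss wb→B5 [-]
  10 | W B1 → L1 hit [D]
  11 | W B1 → L1 hit [D]
  12 | W B5 → L1 miss wb→B1 [D]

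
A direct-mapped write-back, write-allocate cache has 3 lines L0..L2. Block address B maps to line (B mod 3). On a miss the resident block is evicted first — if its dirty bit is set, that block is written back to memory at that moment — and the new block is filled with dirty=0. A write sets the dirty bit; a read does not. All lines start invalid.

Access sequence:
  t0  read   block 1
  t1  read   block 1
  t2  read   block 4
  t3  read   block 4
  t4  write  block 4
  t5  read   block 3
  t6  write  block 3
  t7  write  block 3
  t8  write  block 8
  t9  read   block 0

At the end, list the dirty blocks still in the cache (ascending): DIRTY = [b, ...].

0: R B1 -> L1 miss  d=-]
1: R B1 -> L1 hit  d=-]
2: R B4 -> L1 miss  d=-]
3: R B4 -> L1 hit  d=-]
4: W B4 -> L1 hit  d=D]
5: R B3 -> L0 miss  d=-]
6: W B3 -> L0 hit  d=D]
7: W B3 -> L0 hit  d=D]
8: W B8 -> L2 miss  d=D]
9: R B0 -> L0 miss wb->B3  d=-]

DIRTY = [4, 8]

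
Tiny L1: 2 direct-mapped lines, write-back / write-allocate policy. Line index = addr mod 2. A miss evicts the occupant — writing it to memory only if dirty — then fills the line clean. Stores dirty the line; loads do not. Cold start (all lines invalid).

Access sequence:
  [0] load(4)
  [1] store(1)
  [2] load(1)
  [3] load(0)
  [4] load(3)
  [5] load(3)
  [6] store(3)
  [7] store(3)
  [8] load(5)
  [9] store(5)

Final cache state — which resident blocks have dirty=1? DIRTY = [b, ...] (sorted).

0: R B4 → L0 miss [-]
1: W B1 → L1 miss [D]
2: R B1 → L1 hit [D]
3: R B0 → L0 miss [-]
4: R B3 → L1 miss wb→B1 [-]
5: R B3 → L1 hit [-]
6: W B3 → L1 hit [D]
7: W B3 → L1 hit [D]
8: R B5 → L1 miss wb→B3 [-]
9: W B5 → L1 hit [D]

DIRTY = [5]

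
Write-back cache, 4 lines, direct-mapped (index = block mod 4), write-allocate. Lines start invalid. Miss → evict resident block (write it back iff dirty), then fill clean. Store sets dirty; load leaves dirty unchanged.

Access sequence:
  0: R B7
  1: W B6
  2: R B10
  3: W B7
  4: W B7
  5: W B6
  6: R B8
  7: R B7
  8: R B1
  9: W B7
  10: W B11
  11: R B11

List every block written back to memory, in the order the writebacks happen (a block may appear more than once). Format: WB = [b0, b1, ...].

0: R B7 → L3 miss [-]
1: W B6 → L2 miss [D]
2: R B10 → L2 miss wb→B6 [-]
3: W B7 → L3 hit [D]
4: W B7 → L3 hit [D]
5: W B6 → L2 miss [D]
6: R B8 → L0 miss [-]
7: R B7 → L3 hit [D]
8: R B1 → L1 miss [-]
9: W B7 → L3 hit [D]
10: W B11 → L3 miss wb→B7 [D]
11: R B11 → L3 hit [D]

WB = [6, 7]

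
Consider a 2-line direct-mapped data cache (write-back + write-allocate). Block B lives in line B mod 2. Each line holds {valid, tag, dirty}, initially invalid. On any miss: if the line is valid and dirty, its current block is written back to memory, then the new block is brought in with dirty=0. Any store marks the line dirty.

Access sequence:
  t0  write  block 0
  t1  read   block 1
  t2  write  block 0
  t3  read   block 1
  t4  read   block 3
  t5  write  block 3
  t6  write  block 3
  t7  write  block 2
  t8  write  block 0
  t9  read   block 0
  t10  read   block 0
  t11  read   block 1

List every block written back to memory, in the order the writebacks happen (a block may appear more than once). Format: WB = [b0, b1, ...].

0: W B0 -> L0 miss  d=D]
1: R B1 -> L1 miss  d=-]
2: W B0 -> L0 hit  d=D]
3: R B1 -> L1 hit  d=-]
4: R B3 -> L1 miss  d=-]
5: W B3 -> L1 hit  d=D]
6: W B3 -> L1 hit  d=D]
7: W B2 -> L0 miss wb->B0  d=D]
8: W B0 -> L0 miss wb->B2  d=D]
9: R B0 -> L0 hit  d=D]
10: R B0 -> L0 hit  d=D]
11: R B1 -> L1 miss wb->B3  d=-]

WB = [0, 2, 3]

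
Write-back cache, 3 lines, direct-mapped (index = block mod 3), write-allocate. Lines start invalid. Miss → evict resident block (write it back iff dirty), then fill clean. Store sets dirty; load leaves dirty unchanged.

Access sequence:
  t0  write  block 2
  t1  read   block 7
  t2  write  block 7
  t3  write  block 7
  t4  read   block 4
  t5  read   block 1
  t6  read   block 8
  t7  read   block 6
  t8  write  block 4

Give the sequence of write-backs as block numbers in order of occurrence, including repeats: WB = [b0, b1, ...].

  0 | W B2 → L2 miss [D]
  1 | R B7 → L1 miss [-]
  2 | W B7 → L1 hit [D]
  3 | W B7 → L1 hit [D]
  4 | R B4 → L1 miss wb→B7 [-]
  5 | R B1 → L1 miss [-]
  6 | R B8 → L2 miss wb→B2 [-]
  7 | R B6 → L0 miss [-]
  8 | W B4 → L1 miss [D]

WB = [7, 2]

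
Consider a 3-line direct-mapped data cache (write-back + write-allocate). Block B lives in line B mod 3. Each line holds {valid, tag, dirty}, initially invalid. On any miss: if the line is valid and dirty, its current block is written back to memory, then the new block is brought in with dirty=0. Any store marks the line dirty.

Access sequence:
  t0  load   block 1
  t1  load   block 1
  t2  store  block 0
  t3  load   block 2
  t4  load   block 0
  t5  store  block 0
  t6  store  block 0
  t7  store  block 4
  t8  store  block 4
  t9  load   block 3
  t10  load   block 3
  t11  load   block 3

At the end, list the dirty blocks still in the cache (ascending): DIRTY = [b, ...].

0: R B1 -> L1 miss  d=-]
1: R B1 -> L1 hit  d=-]
2: W B0 -> L0 miss  d=D]
3: R B2 -> L2 miss  d=-]
4: R B0 -> L0 hit  d=D]
5: W B0 -> L0 hit  d=D]
6: W B0 -> L0 hit  d=D]
7: W B4 -> L1 miss  d=D]
8: W B4 -> L1 hit  d=D]
9: R B3 -> L0 miss wb->B0  d=-]
10: R B3 -> L0 hit  d=-]
11: R B3 -> L0 hit  d=-]

DIRTY = [4]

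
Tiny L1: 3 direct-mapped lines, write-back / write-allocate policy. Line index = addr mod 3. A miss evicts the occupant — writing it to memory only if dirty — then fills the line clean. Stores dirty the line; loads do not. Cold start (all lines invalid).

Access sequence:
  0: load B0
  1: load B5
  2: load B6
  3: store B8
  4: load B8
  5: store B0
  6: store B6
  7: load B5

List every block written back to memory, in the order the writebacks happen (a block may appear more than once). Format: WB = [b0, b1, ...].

WB = [0, 8]

  0 | R B0 → L0 miss [-]
  1 | R B5 → L2 miss [-]
  2 | R B6 → L0 miss [-]
  3 | W B8 → L2 miss [D]
  4 | R B8 → L2 hit [D]
  5 | W B0 → L0 miss [D]
  6 | W B6 → L0 miss wb→B0 [D]
  7 | R B5 → L2 miss wb→B8 [-]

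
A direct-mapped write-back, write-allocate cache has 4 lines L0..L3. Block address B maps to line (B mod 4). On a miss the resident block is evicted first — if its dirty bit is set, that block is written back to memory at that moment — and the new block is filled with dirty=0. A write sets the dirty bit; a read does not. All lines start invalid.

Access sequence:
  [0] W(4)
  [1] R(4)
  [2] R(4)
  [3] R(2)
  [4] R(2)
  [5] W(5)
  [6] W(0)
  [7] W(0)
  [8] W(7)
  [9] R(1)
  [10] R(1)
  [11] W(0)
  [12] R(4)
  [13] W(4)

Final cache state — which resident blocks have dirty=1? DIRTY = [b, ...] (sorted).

DIRTY = [4, 7]

0: W B4 → L0 miss [D]
1: R B4 → L0 hit [D]
2: R B4 → L0 hit [D]
3: R B2 → L2 miss [-]
4: R B2 → L2 hit [-]
5: W B5 → L1 miss [D]
6: W B0 → L0 miss wb→B4 [D]
7: W B0 → L0 hit [D]
8: W B7 → L3 miss [D]
9: R B1 → L1 miss wb→B5 [-]
10: R B1 → L1 hit [-]
11: W B0 → L0 hit [D]
12: R B4 → L0 miss wb→B0 [-]
13: W B4 → L0 hit [D]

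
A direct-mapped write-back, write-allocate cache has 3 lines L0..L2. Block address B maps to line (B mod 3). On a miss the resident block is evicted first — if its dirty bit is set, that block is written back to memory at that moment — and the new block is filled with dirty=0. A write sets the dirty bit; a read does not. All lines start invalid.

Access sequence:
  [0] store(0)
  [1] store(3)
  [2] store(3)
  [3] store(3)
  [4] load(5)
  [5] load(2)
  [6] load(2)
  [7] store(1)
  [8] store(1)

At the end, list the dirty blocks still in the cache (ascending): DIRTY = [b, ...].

0: W B0 → L0 miss [D]
1: W B3 → L0 miss wb→B0 [D]
2: W B3 → L0 hit [D]
3: W B3 → L0 hit [D]
4: R B5 → L2 miss [-]
5: R B2 → L2 miss [-]
6: R B2 → L2 hit [-]
7: W B1 → L1 miss [D]
8: W B1 → L1 hit [D]

DIRTY = [1, 3]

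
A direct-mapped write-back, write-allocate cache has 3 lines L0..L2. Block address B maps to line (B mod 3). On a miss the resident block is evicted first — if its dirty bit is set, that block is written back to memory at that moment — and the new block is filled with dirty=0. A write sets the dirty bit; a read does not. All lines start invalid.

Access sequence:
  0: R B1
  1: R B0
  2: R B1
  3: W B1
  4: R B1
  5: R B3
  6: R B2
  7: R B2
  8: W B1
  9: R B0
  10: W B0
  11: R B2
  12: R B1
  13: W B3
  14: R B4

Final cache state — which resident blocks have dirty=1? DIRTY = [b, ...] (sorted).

DIRTY = [3]

0: R B1 -> L1 miss  d=-]
1: R B0 -> L0 miss  d=-]
2: R B1 -> L1 hit  d=-]
3: W B1 -> L1 hit  d=D]
4: R B1 -> L1 hit  d=D]
5: R B3 -> L0 miss  d=-]
6: R B2 -> L2 miss  d=-]
7: R B2 -> L2 hit  d=-]
8: W B1 -> L1 hit  d=D]
9: R B0 -> L0 miss  d=-]
10: W B0 -> L0 hit  d=D]
11: R B2 -> L2 hit  d=-]
12: R B1 -> L1 hit  d=D]
13: W B3 -> L0 miss wb->B0  d=D]
14: R B4 -> L1 miss wb->B1  d=-]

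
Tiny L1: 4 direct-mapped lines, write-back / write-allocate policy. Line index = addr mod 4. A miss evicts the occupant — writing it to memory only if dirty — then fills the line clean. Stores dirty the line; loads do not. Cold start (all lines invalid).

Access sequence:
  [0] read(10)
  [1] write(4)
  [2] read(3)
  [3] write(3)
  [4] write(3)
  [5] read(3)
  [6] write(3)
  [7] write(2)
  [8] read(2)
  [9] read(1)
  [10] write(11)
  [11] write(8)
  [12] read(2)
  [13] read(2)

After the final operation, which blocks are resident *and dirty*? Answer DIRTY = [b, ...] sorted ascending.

0: R B10 -> L2 miss  d=-]
1: W B4 -> L0 miss  d=D]
2: R B3 -> L3 miss  d=-]
3: W B3 -> L3 hit  d=D]
4: W B3 -> L3 hit  d=D]
5: R B3 -> L3 hit  d=D]
6: W B3 -> L3 hit  d=D]
7: W B2 -> L2 miss  d=D]
8: R B2 -> L2 hit  d=D]
9: R B1 -> L1 miss  d=-]
10: W B11 -> L3 miss wb->B3  d=D]
11: W B8 -> L0 miss wb->B4  d=D]
12: R B2 -> L2 hit  d=D]
13: R B2 -> L2 hit  d=D]

DIRTY = [2, 8, 11]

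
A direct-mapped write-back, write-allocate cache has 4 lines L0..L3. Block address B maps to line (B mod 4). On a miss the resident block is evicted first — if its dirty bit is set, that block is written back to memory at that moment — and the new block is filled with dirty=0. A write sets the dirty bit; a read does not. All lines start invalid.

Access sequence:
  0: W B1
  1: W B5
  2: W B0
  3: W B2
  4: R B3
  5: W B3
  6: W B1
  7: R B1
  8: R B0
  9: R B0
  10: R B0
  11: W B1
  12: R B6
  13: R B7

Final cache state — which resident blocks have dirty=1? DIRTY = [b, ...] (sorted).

0: W B1 -> L1 miss  d=D]
1: W B5 -> L1 miss wb->B1  d=D]
2: W B0 -> L0 miss  d=D]
3: W B2 -> L2 miss  d=D]
4: R B3 -> L3 miss  d=-]
5: W B3 -> L3 hit  d=D]
6: W B1 -> L1 miss wb->B5  d=D]
7: R B1 -> L1 hit  d=D]
8: R B0 -> L0 hit  d=D]
9: R B0 -> L0 hit  d=D]
10: R B0 -> L0 hit  d=D]
11: W B1 -> L1 hit  d=D]
12: R B6 -> L2 miss wb->B2  d=-]
13: R B7 -> L3 miss wb->B3  d=-]

DIRTY = [0, 1]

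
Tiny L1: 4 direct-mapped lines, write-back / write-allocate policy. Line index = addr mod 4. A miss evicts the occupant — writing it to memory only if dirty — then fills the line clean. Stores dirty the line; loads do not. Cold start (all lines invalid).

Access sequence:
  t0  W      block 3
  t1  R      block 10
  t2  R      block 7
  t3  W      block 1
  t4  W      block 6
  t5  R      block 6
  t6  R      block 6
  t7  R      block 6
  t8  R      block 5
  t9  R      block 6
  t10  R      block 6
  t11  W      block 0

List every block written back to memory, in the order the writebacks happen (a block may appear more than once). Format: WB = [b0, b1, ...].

  0 | W B3 → L3 miss [D]
  1 | R B10 → L2 miss [-]
  2 | R B7 → L3 miss wb→B3 [-]
  3 | W B1 → L1 miss [D]
  4 | W B6 → L2 miss [D]
  5 | R B6 → L2 hit [D]
  6 | R B6 → L2 hit [D]
  7 | R B6 → L2 hit [D]
  8 | R B5 → L1 miss wb→B1 [-]
  9 | R B6 → L2 hit [D]
  10 | R B6 → L2 hit [D]
  11 | W B0 → L0 miss [D]

WB = [3, 1]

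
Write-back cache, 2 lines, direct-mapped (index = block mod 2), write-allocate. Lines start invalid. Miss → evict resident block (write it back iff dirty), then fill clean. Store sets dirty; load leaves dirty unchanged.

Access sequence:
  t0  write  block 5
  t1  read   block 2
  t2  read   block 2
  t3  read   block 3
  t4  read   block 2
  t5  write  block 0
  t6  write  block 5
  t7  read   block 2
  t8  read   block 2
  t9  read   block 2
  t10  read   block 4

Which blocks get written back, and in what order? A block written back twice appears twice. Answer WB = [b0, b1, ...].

WB = [5, 0]

0: W B5 → L1 miss [D]
1: R B2 → L0 miss [-]
2: R B2 → L0 hit [-]
3: R B3 → L1 miss wb→B5 [-]
4: R B2 → L0 hit [-]
5: W B0 → L0 miss [D]
6: W B5 → L1 miss [D]
7: R B2 → L0 miss wb→B0 [-]
8: R B2 → L0 hit [-]
9: R B2 → L0 hit [-]
10: R B4 → L0 miss [-]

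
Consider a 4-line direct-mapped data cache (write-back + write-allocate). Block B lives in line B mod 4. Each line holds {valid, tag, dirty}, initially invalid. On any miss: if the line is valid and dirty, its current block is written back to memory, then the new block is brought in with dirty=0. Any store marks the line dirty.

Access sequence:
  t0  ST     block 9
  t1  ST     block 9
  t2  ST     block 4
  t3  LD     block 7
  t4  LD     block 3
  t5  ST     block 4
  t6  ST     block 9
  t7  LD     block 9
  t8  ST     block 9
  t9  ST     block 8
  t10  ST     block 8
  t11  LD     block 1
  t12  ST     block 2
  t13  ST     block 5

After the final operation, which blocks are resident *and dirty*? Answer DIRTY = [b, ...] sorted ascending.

DIRTY = [2, 5, 8]

  0 | W B9 → L1 miss [D]
  1 | W B9 → L1 hit [D]
  2 | W B4 → L0 miss [D]
  3 | R B7 → L3 miss [-]
  4 | R B3 → L3 miss [-]
  5 | W B4 → L0 hit [D]
  6 | W B9 → L1 hit [D]
  7 | R B9 → L1 hit [D]
  8 | W B9 → L1 hit [D]
  9 | W B8 → L0 miss wb→B4 [D]
  10 | W B8 → L0 hit [D]
  11 | R B1 → L1 miss wb→B9 [-]
  12 | W B2 → L2 miss [D]
  13 | W B5 → L1 miss [D]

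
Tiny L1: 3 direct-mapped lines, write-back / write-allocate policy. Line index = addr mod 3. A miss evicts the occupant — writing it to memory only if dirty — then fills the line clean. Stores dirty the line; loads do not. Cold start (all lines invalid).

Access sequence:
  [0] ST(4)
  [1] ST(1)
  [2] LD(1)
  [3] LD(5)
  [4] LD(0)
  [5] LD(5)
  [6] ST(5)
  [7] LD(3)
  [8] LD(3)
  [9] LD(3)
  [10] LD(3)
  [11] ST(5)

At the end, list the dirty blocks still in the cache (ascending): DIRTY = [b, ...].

DIRTY = [1, 5]

0: W B4 -> L1 miss  d=D]
1: W B1 -> L1 miss wb->B4  d=D]
2: R B1 -> L1 hit  d=D]
3: R B5 -> L2 miss  d=-]
4: R B0 -> L0 miss  d=-]
5: R B5 -> L2 hit  d=-]
6: W B5 -> L2 hit  d=D]
7: R B3 -> L0 miss  d=-]
8: R B3 -> L0 hit  d=-]
9: R B3 -> L0 hit  d=-]
10: R B3 -> L0 hit  d=-]
11: W B5 -> L2 hit  d=D]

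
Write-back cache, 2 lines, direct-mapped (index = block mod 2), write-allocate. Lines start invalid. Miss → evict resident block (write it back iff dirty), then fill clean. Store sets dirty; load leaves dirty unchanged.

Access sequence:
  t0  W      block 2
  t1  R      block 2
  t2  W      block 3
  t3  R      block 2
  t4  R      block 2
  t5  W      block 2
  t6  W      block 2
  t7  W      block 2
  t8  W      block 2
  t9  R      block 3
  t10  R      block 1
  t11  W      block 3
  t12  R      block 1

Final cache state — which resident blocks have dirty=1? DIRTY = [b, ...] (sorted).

0: W B2 -> L0 miss  d=D]
1: R B2 -> L0 hit  d=D]
2: W B3 -> L1 miss  d=D]
3: R B2 -> L0 hit  d=D]
4: R B2 -> L0 hit  d=D]
5: W B2 -> L0 hit  d=D]
6: W B2 -> L0 hit  d=D]
7: W B2 -> L0 hit  d=D]
8: W B2 -> L0 hit  d=D]
9: R B3 -> L1 hit  d=D]
10: R B1 -> L1 miss wb->B3  d=-]
11: W B3 -> L1 miss  d=D]
12: R B1 -> L1 miss wb->B3  d=-]

DIRTY = [2]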